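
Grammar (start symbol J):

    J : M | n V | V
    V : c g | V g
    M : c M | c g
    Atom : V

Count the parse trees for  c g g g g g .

Parse trees for c g g g g g:
  [J [V [V [V [V [V c g] g] g] g] g]]

1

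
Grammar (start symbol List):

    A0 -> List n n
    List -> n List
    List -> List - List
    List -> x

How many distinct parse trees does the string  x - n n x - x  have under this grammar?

Parse trees for x - n n x - x:
  [List [List x] - [List n [List n [List [List x] - [List x]]]]]
  [List [List x] - [List n [List [List n [List x]] - [List x]]]]
  [List [List x] - [List [List n [List n [List x]]] - [List x]]]
  [List [List [List x] - [List n [List n [List x]]]] - [List x]]

4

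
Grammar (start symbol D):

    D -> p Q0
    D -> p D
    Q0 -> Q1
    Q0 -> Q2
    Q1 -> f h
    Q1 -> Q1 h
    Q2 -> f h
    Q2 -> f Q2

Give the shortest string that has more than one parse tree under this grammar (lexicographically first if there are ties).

p f h

length 3: p f h has 2 parse trees

Two derivations of p f h:
  D ⇒ p Q0 ⇒ p Q1 ⇒ p f h
  D ⇒ p Q0 ⇒ p Q2 ⇒ p f h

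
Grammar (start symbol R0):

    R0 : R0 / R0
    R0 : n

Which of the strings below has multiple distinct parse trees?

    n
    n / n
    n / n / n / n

n: 1 tree
n / n: 1 tree
n / n / n / n: 5 trees

n / n / n / n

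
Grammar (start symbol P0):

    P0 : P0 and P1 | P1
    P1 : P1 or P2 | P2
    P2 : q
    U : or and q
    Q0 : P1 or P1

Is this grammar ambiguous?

Unambiguous

Only P0, P1, P2 are reachable from P0; ignoring the rest: P0 → P0 and P1 | P1  ;  P1 → P1 or P2 | P2  — a left-associative chain with P2 at the bottom. Each string factors uniquely by precedence.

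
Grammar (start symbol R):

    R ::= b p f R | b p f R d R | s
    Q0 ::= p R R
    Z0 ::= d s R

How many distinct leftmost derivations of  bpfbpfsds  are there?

2

Parse trees for bpfbpfsds:
  [R b p f [R b p f [R s] d [R s]]]
  [R b p f [R b p f [R s]] d [R s]]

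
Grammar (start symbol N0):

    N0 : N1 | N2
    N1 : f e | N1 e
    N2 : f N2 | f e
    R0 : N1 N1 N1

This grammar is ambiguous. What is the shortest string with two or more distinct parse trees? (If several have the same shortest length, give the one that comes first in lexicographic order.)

f e

length 2: f e has 2 parse trees

Two derivations of f e:
  N0 ⇒ N1 ⇒ f e
  N0 ⇒ N2 ⇒ f e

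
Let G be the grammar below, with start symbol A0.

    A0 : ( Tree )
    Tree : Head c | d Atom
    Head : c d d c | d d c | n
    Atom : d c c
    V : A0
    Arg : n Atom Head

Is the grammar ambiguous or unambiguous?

Witness: ( d d c c )

Derivation 1: A0 ⇒ ( Tree ) ⇒ ( Head c ) ⇒ ( d d c c )
Derivation 2: A0 ⇒ ( Tree ) ⇒ ( d Atom ) ⇒ ( d d c c )

Two distinct leftmost derivations for the same string.

Ambiguous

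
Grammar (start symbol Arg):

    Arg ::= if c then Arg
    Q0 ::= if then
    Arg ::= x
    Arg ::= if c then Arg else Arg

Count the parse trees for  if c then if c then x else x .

Parse trees for if c then if c then x else x:
  [Arg if c then [Arg if c then [Arg x] else [Arg x]]]
  [Arg if c then [Arg if c then [Arg x]] else [Arg x]]

2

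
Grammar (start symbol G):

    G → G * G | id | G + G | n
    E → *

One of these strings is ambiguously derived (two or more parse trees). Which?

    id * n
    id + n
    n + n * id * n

n + n * id * n

id * n: 1 tree
id + n: 1 tree
n + n * id * n: 5 trees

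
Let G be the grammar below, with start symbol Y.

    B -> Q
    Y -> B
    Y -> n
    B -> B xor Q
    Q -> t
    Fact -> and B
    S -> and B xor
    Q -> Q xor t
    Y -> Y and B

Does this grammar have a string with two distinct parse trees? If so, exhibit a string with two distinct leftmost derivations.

Ambiguous

Witness: t xor t

Derivation 1: Y ⇒ B ⇒ Q ⇒ Q xor t ⇒ t xor t
Derivation 2: Y ⇒ B ⇒ B xor Q ⇒ Q xor Q ⇒ t xor Q ⇒ t xor t

Two distinct leftmost derivations for the same string.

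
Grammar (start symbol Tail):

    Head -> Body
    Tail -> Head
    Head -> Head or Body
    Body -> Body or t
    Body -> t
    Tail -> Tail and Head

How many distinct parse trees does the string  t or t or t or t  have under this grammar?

Parse trees for t or t or t or t:
  [Tail [Head [Body [Body [Body [Body t] or t] or t] or t]]]
  [Tail [Head [Head [Body t]] or [Body [Body [Body t] or t] or t]]]
  [Tail [Head [Head [Body [Body t] or t]] or [Body [Body t] or t]]]
  [Tail [Head [Head [Head [Body t]] or [Body t]] or [Body [Body t] or t]]]
  [Tail [Head [Head [Body [Body [Body t] or t] or t]] or [Body t]]]
  [Tail [Head [Head [Head [Body t]] or [Body [Body t] or t]] or [Body t]]]
  [Tail [Head [Head [Head [Body [Body t] or t]] or [Body t]] or [Body t]]]
  [Tail [Head [Head [Head [Head [Body t]] or [Body t]] or [Body t]] or [Body t]]]

8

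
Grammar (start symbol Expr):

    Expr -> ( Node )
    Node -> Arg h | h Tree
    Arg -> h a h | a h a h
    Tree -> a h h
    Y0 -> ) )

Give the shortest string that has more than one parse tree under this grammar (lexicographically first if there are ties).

( h a h h )

length 6: ( h a h h ) has 2 parse trees

Two derivations of ( h a h h ):
  Expr ⇒ ( Node ) ⇒ ( Arg h ) ⇒ ( h a h h )
  Expr ⇒ ( Node ) ⇒ ( h Tree ) ⇒ ( h a h h )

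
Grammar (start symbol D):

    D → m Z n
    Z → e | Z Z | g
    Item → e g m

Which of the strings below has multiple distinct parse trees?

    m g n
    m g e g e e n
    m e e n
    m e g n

m g n: 1 tree
m g e g e e n: 14 trees
m e e n: 1 tree
m e g n: 1 tree

m g e g e e n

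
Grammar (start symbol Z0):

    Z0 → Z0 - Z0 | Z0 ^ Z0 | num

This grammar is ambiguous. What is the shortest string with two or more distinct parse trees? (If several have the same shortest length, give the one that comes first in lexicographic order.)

length 1: no string has ≥2 trees
length 3: no string has ≥2 trees
length 5: num - num - num has 2 parse trees

Two derivations of num - num - num:
  Z0 ⇒ Z0 - Z0 ⇒ Z0 - Z0 - Z0 ⇒ num - Z0 - Z0 ⇒ num - num - Z0 ⇒ num - num - num
  Z0 ⇒ Z0 - Z0 ⇒ num - Z0 ⇒ num - Z0 - Z0 ⇒ num - num - Z0 ⇒ num - num - num

num - num - num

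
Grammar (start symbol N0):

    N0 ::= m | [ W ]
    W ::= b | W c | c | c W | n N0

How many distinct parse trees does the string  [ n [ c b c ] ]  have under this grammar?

Parse trees for [ n [ c b c ] ]:
  [N0 [ [W n [N0 [ [W [W c [W b]] c] ]]] ]]
  [N0 [ [W n [N0 [ [W c [W [W b] c]] ]]] ]]

2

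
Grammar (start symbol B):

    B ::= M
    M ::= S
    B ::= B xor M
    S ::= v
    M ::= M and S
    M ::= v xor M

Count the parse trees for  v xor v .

2

Parse trees for v xor v:
  [B [M v xor [M [S v]]]]
  [B [B [M [S v]]] xor [M [S v]]]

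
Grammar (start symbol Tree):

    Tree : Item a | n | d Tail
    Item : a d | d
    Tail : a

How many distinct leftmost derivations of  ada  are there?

Parse trees for ada:
  [Tree [Item a d] a]

1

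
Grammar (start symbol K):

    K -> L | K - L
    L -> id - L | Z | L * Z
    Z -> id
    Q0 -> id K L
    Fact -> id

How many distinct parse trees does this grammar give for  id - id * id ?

3

Parse trees for id - id * id:
  [K [L id - [L [L [Z id]] * [Z id]]]]
  [K [L [L id - [L [Z id]]] * [Z id]]]
  [K [K [L [Z id]]] - [L [L [Z id]] * [Z id]]]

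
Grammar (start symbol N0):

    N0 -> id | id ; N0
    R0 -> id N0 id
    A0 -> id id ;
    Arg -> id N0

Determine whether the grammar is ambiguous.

(R0, A0, Arg are unreachable from N0, so their rules don't affect L(N0).) The reachable grammar is A → atom sep A | atom. Each atom is followed by either the separator (recurse) or end-of-string (stop) — no choice point.

Unambiguous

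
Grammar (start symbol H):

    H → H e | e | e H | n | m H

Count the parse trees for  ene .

Parse trees for ene:
  [H [H e [H n]] e]
  [H e [H [H n] e]]

2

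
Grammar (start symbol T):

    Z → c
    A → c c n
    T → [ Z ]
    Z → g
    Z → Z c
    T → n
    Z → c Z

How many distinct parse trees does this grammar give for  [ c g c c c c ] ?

Parse trees for [ c g c c c c ]:
  [T [ [Z [Z [Z [Z [Z c [Z g]] c] c] c] c] ]]
  [T [ [Z [Z [Z [Z c [Z [Z g] c]] c] c] c] ]]
  [T [ [Z [Z [Z c [Z [Z [Z g] c] c]] c] c] ]]
  [T [ [Z [Z c [Z [Z [Z [Z g] c] c] c]] c] ]]
  [T [ [Z c [Z [Z [Z [Z [Z g] c] c] c] c]] ]]

5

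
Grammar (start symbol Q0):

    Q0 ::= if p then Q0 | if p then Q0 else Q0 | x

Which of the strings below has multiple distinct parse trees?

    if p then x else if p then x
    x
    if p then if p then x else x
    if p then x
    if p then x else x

if p then x else if p then x: 1 tree
x: 1 tree
if p then if p then x else x: 2 trees
if p then x: 1 tree
if p then x else x: 1 tree

if p then if p then x else x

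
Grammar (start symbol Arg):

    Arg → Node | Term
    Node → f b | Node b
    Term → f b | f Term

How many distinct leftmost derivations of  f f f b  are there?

Parse trees for f f f b:
  [Arg [Term f [Term f [Term f b]]]]

1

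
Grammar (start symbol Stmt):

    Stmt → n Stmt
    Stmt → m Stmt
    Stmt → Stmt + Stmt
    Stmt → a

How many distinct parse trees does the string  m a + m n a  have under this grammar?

2

Parse trees for m a + m n a:
  [Stmt m [Stmt [Stmt a] + [Stmt m [Stmt n [Stmt a]]]]]
  [Stmt [Stmt m [Stmt a]] + [Stmt m [Stmt n [Stmt a]]]]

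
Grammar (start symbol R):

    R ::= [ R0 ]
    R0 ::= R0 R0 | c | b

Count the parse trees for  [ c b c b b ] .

14

Parse trees for [ c b c b b ] (showing first 6 of 14):
  [R [ [R0 [R0 c] [R0 [R0 b] [R0 [R0 c] [R0 [R0 b] [R0 b]]]]] ]]
  [R [ [R0 [R0 c] [R0 [R0 b] [R0 [R0 [R0 c] [R0 b]] [R0 b]]]] ]]
  [R [ [R0 [R0 c] [R0 [R0 [R0 b] [R0 c]] [R0 [R0 b] [R0 b]]]] ]]
  [R [ [R0 [R0 c] [R0 [R0 [R0 b] [R0 [R0 c] [R0 b]]] [R0 b]]] ]]
  [R [ [R0 [R0 c] [R0 [R0 [R0 [R0 b] [R0 c]] [R0 b]] [R0 b]]] ]]
  [R [ [R0 [R0 [R0 c] [R0 b]] [R0 [R0 c] [R0 [R0 b] [R0 b]]]] ]]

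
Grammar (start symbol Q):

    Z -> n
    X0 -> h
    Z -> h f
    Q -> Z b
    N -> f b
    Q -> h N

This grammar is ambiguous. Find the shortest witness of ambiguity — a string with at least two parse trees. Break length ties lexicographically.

length 2: no string has ≥2 trees
length 3: h f b has 2 parse trees

Two derivations of h f b:
  Q ⇒ Z b ⇒ h f b
  Q ⇒ h N ⇒ h f b

h f b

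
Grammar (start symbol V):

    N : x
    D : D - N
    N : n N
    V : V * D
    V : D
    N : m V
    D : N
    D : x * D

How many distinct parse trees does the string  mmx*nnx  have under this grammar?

Parse trees for mmx*nnx:
  [V [V [D [N m [V [D [N m [V [D [N x]]]]]]]]] * [D [N n [N n [N x]]]]]
  [V [D [N m [V [V [D [N m [V [D [N x]]]]]] * [D [N n [N n [N x]]]]]]]]
  [V [D [N m [V [D [N m [V [V [D [N x]]] * [D [N n [N n [N x]]]]]]]]]]]
  [V [D [N m [V [D [N m [V [D x * [D [N n [N n [N x]]]]]]]]]]]]

4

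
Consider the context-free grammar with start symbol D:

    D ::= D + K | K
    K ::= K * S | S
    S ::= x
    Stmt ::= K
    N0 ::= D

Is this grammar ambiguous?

Unambiguous

Only D, K, S are reachable from D; ignoring the rest: This is a standard precedence ladder (D over K over S), with each level left-recursive on its own operator ('+' at D, '*' at K). That structure is LR(1), hence unambiguous.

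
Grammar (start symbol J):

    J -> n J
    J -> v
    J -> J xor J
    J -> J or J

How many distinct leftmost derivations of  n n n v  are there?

1

Parse trees for n n n v:
  [J n [J n [J n [J v]]]]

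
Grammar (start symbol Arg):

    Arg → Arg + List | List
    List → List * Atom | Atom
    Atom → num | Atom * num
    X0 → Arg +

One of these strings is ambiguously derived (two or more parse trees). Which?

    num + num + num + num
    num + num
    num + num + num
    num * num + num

num * num + num

num + num + num + num: 1 tree
num + num: 1 tree
num + num + num: 1 tree
num * num + num: 2 trees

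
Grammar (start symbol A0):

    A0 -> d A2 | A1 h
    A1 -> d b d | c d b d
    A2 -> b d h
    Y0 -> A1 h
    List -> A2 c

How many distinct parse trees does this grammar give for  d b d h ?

2

Parse trees for d b d h:
  [A0 d [A2 b d h]]
  [A0 [A1 d b d] h]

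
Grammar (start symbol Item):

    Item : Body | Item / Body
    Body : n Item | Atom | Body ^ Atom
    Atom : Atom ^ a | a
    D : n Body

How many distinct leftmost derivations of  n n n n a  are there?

1

Parse trees for n n n n a:
  [Item [Body n [Item [Body n [Item [Body n [Item [Body n [Item [Body [Atom a]]]]]]]]]]]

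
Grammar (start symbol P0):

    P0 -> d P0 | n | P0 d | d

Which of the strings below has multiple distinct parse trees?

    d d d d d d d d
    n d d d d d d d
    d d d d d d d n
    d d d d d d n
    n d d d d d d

d d d d d d d d: 128 trees
n d d d d d d d: 1 tree
d d d d d d d n: 1 tree
d d d d d d n: 1 tree
n d d d d d d: 1 tree

d d d d d d d d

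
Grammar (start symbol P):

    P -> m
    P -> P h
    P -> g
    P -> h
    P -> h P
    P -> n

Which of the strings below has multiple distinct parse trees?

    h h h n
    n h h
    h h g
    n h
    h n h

h n h

h h h n: 1 tree
n h h: 1 tree
h h g: 1 tree
n h: 1 tree
h n h: 2 trees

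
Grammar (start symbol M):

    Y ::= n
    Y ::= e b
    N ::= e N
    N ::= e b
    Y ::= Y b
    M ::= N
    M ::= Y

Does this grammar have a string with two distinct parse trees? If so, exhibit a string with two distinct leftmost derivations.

Witness: e b

Derivation 1: M ⇒ N ⇒ e b
Derivation 2: M ⇒ Y ⇒ e b

Two distinct leftmost derivations for the same string.

Ambiguous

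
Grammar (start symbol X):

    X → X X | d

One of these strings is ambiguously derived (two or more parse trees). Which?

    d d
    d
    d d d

d d: 1 tree
d: 1 tree
d d d: 2 trees

d d d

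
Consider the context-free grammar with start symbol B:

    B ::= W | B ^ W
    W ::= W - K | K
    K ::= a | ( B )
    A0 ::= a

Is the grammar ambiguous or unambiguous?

Only B, W, K are reachable from B; ignoring the rest: This is a standard precedence ladder (B over W over K), with each level left-recursive on its own operator ('^' at B, '-' at W). That structure is LR(1), hence unambiguous.

Unambiguous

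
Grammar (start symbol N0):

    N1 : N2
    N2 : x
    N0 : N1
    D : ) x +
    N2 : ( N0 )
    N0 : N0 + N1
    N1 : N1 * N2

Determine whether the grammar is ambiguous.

(D is unreachable from N0, so its rules don't affect L(N0).) N0 → N0 + N1 | N1  ;  N1 → N1 * N2 | N2  — a left-associative chain with N2 at the bottom. Each string factors uniquely by precedence.

Unambiguous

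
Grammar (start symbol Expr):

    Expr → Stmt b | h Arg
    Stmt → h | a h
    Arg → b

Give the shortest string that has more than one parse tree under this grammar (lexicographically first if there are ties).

h b

length 2: h b has 2 parse trees

Two derivations of h b:
  Expr ⇒ Stmt b ⇒ h b
  Expr ⇒ h Arg ⇒ h b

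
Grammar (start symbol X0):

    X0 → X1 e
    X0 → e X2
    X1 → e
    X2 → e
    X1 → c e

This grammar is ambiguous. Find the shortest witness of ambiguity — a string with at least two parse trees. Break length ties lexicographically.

e e

length 2: e e has 2 parse trees

Two derivations of e e:
  X0 ⇒ X1 e ⇒ e e
  X0 ⇒ e X2 ⇒ e e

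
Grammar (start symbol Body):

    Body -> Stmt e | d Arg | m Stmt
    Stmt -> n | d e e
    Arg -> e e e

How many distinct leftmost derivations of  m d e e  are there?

Parse trees for m d e e:
  [Body m [Stmt d e e]]

1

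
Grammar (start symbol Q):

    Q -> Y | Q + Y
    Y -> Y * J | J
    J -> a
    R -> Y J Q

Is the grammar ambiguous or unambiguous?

Only Q, Y, J are reachable from Q; ignoring the rest: The grammar is stratified — Q handles '+' (left-recursive), Y handles '*', J atoms. Each operator has a fixed associativity and precedence level, so every string has one parse.

Unambiguous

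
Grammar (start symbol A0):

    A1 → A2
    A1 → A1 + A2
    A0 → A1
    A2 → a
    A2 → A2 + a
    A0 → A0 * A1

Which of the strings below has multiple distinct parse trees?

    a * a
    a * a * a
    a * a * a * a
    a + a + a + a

a * a: 1 tree
a * a * a: 1 tree
a * a * a * a: 1 tree
a + a + a + a: 8 trees

a + a + a + a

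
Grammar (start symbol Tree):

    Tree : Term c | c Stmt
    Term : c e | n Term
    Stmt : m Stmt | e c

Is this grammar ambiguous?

Ambiguous

Witness: c e c

Derivation 1: Tree ⇒ Term c ⇒ c e c
Derivation 2: Tree ⇒ c Stmt ⇒ c e c

Two distinct leftmost derivations for the same string.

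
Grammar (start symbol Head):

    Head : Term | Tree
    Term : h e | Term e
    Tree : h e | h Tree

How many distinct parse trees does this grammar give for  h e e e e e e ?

Parse trees for h e e e e e e:
  [Head [Term [Term [Term [Term [Term [Term h e] e] e] e] e] e]]

1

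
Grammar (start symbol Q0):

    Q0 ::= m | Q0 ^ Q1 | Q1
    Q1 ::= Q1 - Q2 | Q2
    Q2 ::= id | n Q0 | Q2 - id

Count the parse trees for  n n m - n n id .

Parse trees for n n m - n n id:
  [Q0 [Q1 [Q1 [Q2 n [Q0 [Q1 [Q2 n [Q0 m]]]]]] - [Q2 n [Q0 [Q1 [Q2 n [Q0 [Q1 [Q2 id]]]]]]]]]
  [Q0 [Q1 [Q2 n [Q0 [Q1 [Q1 [Q2 n [Q0 m]]] - [Q2 n [Q0 [Q1 [Q2 n [Q0 [Q1 [Q2 id]]]]]]]]]]]]

2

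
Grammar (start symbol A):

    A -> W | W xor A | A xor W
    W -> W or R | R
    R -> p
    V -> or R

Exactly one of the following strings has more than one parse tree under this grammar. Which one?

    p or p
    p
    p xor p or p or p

p xor p or p or p

p or p: 1 tree
p: 1 tree
p xor p or p or p: 2 trees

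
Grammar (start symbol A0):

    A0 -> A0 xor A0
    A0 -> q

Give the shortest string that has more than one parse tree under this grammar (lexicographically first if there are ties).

length 1: no string has ≥2 trees
length 3: no string has ≥2 trees
length 5: q xor q xor q has 2 parse trees

Two derivations of q xor q xor q:
  A0 ⇒ A0 xor A0 ⇒ A0 xor A0 xor A0 ⇒ q xor A0 xor A0 ⇒ q xor q xor A0 ⇒ q xor q xor q
  A0 ⇒ A0 xor A0 ⇒ q xor A0 ⇒ q xor A0 xor A0 ⇒ q xor q xor A0 ⇒ q xor q xor q

q xor q xor q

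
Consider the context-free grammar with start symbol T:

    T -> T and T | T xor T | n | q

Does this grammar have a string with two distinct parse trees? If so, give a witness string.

Witness: n and n and n

Derivation 1: T ⇒ T and T ⇒ T and T and T ⇒ n and T and T ⇒ n and n and T ⇒ n and n and n
Derivation 2: T ⇒ T and T ⇒ n and T ⇒ n and T and T ⇒ n and n and T ⇒ n and n and n

Two distinct leftmost derivations for the same string.

Ambiguous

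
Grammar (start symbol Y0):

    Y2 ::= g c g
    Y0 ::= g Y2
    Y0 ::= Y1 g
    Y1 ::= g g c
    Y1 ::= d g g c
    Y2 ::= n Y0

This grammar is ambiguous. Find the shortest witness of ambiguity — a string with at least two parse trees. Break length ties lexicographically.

length 4: g g c g has 2 parse trees

Two derivations of g g c g:
  Y0 ⇒ g Y2 ⇒ g g c g
  Y0 ⇒ Y1 g ⇒ g g c g

g g c g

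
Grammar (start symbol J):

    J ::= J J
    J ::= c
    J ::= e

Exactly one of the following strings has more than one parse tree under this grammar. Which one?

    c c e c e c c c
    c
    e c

c c e c e c c c: 429 trees
c: 1 tree
e c: 1 tree

c c e c e c c c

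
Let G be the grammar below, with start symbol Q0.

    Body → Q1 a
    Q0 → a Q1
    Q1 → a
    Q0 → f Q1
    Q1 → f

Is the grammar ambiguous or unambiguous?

Unambiguous

Only Q0, Q1 are reachable from Q0; ignoring the rest: Each reachable nonterminal has at most one production per leading terminal, and all productions are right-linear; the derivation is determined token-by-token.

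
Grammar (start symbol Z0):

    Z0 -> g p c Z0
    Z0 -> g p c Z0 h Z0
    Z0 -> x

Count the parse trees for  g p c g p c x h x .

2

Parse trees for g p c g p c x h x:
  [Z0 g p c [Z0 g p c [Z0 x] h [Z0 x]]]
  [Z0 g p c [Z0 g p c [Z0 x]] h [Z0 x]]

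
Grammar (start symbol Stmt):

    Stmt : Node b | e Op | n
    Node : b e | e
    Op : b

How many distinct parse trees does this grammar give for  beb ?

Parse trees for beb:
  [Stmt [Node b e] b]

1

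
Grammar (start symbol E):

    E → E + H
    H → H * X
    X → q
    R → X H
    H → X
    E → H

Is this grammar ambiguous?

(R is unreachable from E, so its rules don't affect L(E).) This is a standard precedence ladder (E over H over X), with each level left-recursive on its own operator ('+' at E, '*' at H). That structure is LR(1), hence unambiguous.

Unambiguous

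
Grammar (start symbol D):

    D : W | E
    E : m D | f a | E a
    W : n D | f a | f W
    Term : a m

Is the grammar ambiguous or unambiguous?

Witness: f a

Derivation 1: D ⇒ W ⇒ f a
Derivation 2: D ⇒ E ⇒ f a

Two distinct leftmost derivations for the same string.

Ambiguous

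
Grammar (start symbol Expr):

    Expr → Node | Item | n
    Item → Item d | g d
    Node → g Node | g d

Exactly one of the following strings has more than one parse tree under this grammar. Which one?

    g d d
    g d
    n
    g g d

g d d: 1 tree
g d: 2 trees
n: 1 tree
g g d: 1 tree

g d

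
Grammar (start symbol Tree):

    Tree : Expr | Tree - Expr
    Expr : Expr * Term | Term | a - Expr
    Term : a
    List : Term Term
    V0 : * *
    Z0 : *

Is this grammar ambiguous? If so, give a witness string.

Witness: a - a

Derivation 1: Tree ⇒ Expr ⇒ a - Expr ⇒ a - Term ⇒ a - a
Derivation 2: Tree ⇒ Tree - Expr ⇒ Expr - Expr ⇒ Term - Expr ⇒ a - Expr ⇒ a - Term ⇒ a - a

Two distinct leftmost derivations for the same string.

Ambiguous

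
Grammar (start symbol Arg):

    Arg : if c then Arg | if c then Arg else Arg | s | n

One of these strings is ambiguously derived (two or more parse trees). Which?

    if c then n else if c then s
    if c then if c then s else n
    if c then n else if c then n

if c then n else if c then s: 1 tree
if c then if c then s else n: 2 trees
if c then n else if c then n: 1 tree

if c then if c then s else n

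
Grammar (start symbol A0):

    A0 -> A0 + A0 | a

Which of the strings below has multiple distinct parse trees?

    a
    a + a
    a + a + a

a: 1 tree
a + a: 1 tree
a + a + a: 2 trees

a + a + a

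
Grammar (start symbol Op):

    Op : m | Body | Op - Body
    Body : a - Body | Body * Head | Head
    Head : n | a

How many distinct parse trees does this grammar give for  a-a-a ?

4

Parse trees for a-a-a:
  [Op [Body a - [Body a - [Body [Head a]]]]]
  [Op [Op [Body [Head a]]] - [Body a - [Body [Head a]]]]
  [Op [Op [Body a - [Body [Head a]]]] - [Body [Head a]]]
  [Op [Op [Op [Body [Head a]]] - [Body [Head a]]] - [Body [Head a]]]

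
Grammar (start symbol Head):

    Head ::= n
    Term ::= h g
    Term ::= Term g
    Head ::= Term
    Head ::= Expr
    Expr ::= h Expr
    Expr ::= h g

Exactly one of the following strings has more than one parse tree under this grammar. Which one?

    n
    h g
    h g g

n: 1 tree
h g: 2 trees
h g g: 1 tree

h g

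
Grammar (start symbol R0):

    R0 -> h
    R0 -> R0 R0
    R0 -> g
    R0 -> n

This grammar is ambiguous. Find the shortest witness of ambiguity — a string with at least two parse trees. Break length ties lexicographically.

length 1: no string has ≥2 trees
length 2: no string has ≥2 trees
length 3: g g g has 2 parse trees

Two derivations of g g g:
  R0 ⇒ R0 R0 ⇒ R0 R0 R0 ⇒ g R0 R0 ⇒ g g R0 ⇒ g g g
  R0 ⇒ R0 R0 ⇒ g R0 ⇒ g R0 R0 ⇒ g g R0 ⇒ g g g

g g g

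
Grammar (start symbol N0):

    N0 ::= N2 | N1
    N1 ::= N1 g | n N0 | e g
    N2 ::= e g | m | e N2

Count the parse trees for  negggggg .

Parse trees for negggggg:
  [N0 [N1 [N1 [N1 [N1 [N1 [N1 n [N0 [N2 e g]]] g] g] g] g] g]]
  [N0 [N1 [N1 [N1 [N1 [N1 [N1 n [N0 [N1 e g]]] g] g] g] g] g]]
  [N0 [N1 [N1 [N1 [N1 [N1 n [N0 [N1 [N1 e g] g]]] g] g] g] g]]
  [N0 [N1 [N1 [N1 [N1 n [N0 [N1 [N1 [N1 e g] g] g]]] g] g] g]]
  [N0 [N1 [N1 [N1 n [N0 [N1 [N1 [N1 [N1 e g] g] g] g]]] g] g]]
  [N0 [N1 [N1 n [N0 [N1 [N1 [N1 [N1 [N1 e g] g] g] g] g]]] g]]
  [N0 [N1 n [N0 [N1 [N1 [N1 [N1 [N1 [N1 e g] g] g] g] g] g]]]]

7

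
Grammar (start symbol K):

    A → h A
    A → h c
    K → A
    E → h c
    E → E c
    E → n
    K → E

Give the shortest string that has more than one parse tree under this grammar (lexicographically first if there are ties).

length 1: no string has ≥2 trees
length 2: h c has 2 parse trees

Two derivations of h c:
  K ⇒ A ⇒ h c
  K ⇒ E ⇒ h c

h c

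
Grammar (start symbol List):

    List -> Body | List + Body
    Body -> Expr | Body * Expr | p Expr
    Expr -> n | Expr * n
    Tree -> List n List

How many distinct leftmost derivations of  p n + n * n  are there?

2

Parse trees for p n + n * n:
  [List [List [Body p [Expr n]]] + [Body [Expr [Expr n] * n]]]
  [List [List [Body p [Expr n]]] + [Body [Body [Expr n]] * [Expr n]]]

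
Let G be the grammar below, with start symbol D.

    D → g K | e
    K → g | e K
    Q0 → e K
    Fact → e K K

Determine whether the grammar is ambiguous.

Only D, K are reachable from D; ignoring the rest: Each reachable nonterminal has at most one production per leading terminal, and all productions are right-linear; the derivation is determined token-by-token.

Unambiguous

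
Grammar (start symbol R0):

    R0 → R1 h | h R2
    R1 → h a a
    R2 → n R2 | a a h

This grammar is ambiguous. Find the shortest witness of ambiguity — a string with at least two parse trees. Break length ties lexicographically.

length 4: h a a h has 2 parse trees

Two derivations of h a a h:
  R0 ⇒ R1 h ⇒ h a a h
  R0 ⇒ h R2 ⇒ h a a h

h a a h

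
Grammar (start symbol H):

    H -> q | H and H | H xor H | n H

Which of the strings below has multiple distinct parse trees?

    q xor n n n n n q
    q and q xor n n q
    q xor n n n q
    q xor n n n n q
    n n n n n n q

q xor n n n n n q: 1 tree
q and q xor n n q: 2 trees
q xor n n n q: 1 tree
q xor n n n n q: 1 tree
n n n n n n q: 1 tree

q and q xor n n q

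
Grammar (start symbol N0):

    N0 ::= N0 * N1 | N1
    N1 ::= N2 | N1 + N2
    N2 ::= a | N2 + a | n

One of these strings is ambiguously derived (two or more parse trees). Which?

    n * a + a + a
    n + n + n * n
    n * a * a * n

n * a + a + a

n * a + a + a: 4 trees
n + n + n * n: 1 tree
n * a * a * n: 1 tree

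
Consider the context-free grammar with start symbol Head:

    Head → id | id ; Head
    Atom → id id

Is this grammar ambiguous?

Only Head is reachable from Head; ignoring the rest: The reachable grammar is A → atom sep A | atom. Each atom is followed by either the separator (recurse) or end-of-string (stop) — no choice point.

Unambiguous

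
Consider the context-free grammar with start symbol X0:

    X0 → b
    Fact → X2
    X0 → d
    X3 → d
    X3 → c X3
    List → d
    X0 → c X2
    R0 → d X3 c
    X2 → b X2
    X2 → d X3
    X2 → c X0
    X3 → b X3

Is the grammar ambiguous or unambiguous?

Unambiguous

Only X0, X2, X3 are reachable from X0; ignoring the rest: Restricted to the reachable nonterminals, every rule has the form A → t or A → t B, and no two rules for the same A share a first terminal. The grammar encodes a DFA — one run per string.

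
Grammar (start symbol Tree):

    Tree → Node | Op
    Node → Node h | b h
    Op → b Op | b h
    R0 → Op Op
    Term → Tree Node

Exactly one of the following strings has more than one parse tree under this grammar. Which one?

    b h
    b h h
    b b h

b h: 2 trees
b h h: 1 tree
b b h: 1 tree

b h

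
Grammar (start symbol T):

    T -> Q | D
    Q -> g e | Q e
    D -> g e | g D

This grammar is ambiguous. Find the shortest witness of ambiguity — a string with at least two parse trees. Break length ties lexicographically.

g e

length 2: g e has 2 parse trees

Two derivations of g e:
  T ⇒ Q ⇒ g e
  T ⇒ D ⇒ g e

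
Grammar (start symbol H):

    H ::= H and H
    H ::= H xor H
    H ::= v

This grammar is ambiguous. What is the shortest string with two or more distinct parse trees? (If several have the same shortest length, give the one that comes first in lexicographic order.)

v and v and v

length 1: no string has ≥2 trees
length 3: no string has ≥2 trees
length 5: v and v and v has 2 parse trees

Two derivations of v and v and v:
  H ⇒ H and H ⇒ H and H and H ⇒ v and H and H ⇒ v and v and H ⇒ v and v and v
  H ⇒ H and H ⇒ v and H ⇒ v and H and H ⇒ v and v and H ⇒ v and v and v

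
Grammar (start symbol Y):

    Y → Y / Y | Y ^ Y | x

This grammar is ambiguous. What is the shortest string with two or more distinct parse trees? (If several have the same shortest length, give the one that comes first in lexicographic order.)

length 1: no string has ≥2 trees
length 3: no string has ≥2 trees
length 5: x / x / x has 2 parse trees

Two derivations of x / x / x:
  Y ⇒ Y / Y ⇒ Y / Y / Y ⇒ x / Y / Y ⇒ x / x / Y ⇒ x / x / x
  Y ⇒ Y / Y ⇒ x / Y ⇒ x / Y / Y ⇒ x / x / Y ⇒ x / x / x

x / x / x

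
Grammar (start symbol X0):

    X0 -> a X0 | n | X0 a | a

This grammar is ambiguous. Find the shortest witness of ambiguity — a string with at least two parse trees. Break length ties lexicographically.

length 1: no string has ≥2 trees
length 2: a a has 2 parse trees

Two derivations of a a:
  X0 ⇒ a X0 ⇒ a a
  X0 ⇒ X0 a ⇒ a a

a a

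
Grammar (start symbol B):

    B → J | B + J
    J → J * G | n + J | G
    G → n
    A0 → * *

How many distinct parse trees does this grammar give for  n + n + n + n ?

Parse trees for n + n + n + n:
  [B [J n + [J n + [J n + [J [G n]]]]]]
  [B [B [J [G n]]] + [J n + [J n + [J [G n]]]]]
  [B [B [J n + [J [G n]]]] + [J n + [J [G n]]]]
  [B [B [B [J [G n]]] + [J [G n]]] + [J n + [J [G n]]]]
  [B [B [J n + [J n + [J [G n]]]]] + [J [G n]]]
  [B [B [B [J [G n]]] + [J n + [J [G n]]]] + [J [G n]]]
  [B [B [B [J n + [J [G n]]]] + [J [G n]]] + [J [G n]]]
  [B [B [B [B [J [G n]]] + [J [G n]]] + [J [G n]]] + [J [G n]]]

8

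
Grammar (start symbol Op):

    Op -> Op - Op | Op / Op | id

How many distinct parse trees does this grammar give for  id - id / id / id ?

5

Parse trees for id - id / id / id:
  [Op [Op id] - [Op [Op id] / [Op [Op id] / [Op id]]]]
  [Op [Op id] - [Op [Op [Op id] / [Op id]] / [Op id]]]
  [Op [Op [Op id] - [Op id]] / [Op [Op id] / [Op id]]]
  [Op [Op [Op id] - [Op [Op id] / [Op id]]] / [Op id]]
  [Op [Op [Op [Op id] - [Op id]] / [Op id]] / [Op id]]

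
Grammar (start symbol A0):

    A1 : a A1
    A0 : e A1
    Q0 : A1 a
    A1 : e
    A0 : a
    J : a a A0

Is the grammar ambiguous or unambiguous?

Unambiguous

(Q0, J are unreachable from A0, so their rules don't affect L(A0).) The reachable rules are right-linear with at most one rule per (nonterminal, next-terminal) pair. Each input token forces the next rule, so parsing is deterministic.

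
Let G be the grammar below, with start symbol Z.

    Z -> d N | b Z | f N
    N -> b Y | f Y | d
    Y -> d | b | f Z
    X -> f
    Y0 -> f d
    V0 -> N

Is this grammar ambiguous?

(X, Y0, V0 are unreachable from Z, so their rules don't affect L(Z).) The reachable rules are right-linear with at most one rule per (nonterminal, next-terminal) pair. Each input token forces the next rule, so parsing is deterministic.

Unambiguous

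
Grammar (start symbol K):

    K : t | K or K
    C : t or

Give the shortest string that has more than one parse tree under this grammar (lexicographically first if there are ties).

t or t or t

length 1: no string has ≥2 trees
length 3: no string has ≥2 trees
length 5: t or t or t has 2 parse trees

Two derivations of t or t or t:
  K ⇒ K or K ⇒ t or K ⇒ t or K or K ⇒ t or t or K ⇒ t or t or t
  K ⇒ K or K ⇒ K or K or K ⇒ t or K or K ⇒ t or t or K ⇒ t or t or t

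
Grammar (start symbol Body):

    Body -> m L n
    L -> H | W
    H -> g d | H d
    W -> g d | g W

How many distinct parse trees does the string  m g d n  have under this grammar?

2

Parse trees for m g d n:
  [Body m [L [H g d]] n]
  [Body m [L [W g d]] n]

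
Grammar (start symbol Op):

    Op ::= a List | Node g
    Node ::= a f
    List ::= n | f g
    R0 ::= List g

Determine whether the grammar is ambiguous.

Witness: a f g

Derivation 1: Op ⇒ a List ⇒ a f g
Derivation 2: Op ⇒ Node g ⇒ a f g

Two distinct leftmost derivations for the same string.

Ambiguous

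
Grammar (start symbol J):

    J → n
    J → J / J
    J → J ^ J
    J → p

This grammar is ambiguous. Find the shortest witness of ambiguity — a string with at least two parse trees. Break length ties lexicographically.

length 1: no string has ≥2 trees
length 3: no string has ≥2 trees
length 5: n / n / n has 2 parse trees

Two derivations of n / n / n:
  J ⇒ J / J ⇒ n / J ⇒ n / J / J ⇒ n / n / J ⇒ n / n / n
  J ⇒ J / J ⇒ J / J / J ⇒ n / J / J ⇒ n / n / J ⇒ n / n / n

n / n / n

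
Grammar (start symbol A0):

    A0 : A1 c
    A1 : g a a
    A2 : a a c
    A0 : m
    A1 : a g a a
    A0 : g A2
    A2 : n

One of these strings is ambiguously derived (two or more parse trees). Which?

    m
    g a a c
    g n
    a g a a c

m: 1 tree
g a a c: 2 trees
g n: 1 tree
a g a a c: 1 tree

g a a c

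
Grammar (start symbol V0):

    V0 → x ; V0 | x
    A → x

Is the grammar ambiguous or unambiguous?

Unambiguous

Only V0 is reachable from V0; ignoring the rest: The reachable grammar is A → atom sep A | atom. Each atom is followed by either the separator (recurse) or end-of-string (stop) — no choice point.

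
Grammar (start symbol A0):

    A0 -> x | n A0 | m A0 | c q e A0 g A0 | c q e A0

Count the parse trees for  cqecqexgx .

2

Parse trees for cqecqexgx:
  [A0 c q e [A0 c q e [A0 x]] g [A0 x]]
  [A0 c q e [A0 c q e [A0 x] g [A0 x]]]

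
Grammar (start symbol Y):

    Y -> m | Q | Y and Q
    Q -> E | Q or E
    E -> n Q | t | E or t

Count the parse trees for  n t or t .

4

Parse trees for n t or t:
  [Y [Q [E n [Q [E [E t] or t]]]]]
  [Y [Q [E n [Q [Q [E t]] or [E t]]]]]
  [Y [Q [E [E n [Q [E t]]] or t]]]
  [Y [Q [Q [E n [Q [E t]]]] or [E t]]]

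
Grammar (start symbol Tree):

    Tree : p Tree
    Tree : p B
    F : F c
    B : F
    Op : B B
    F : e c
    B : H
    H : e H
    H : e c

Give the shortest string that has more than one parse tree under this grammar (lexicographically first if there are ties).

length 3: p e c has 2 parse trees

Two derivations of p e c:
  Tree ⇒ p B ⇒ p F ⇒ p e c
  Tree ⇒ p B ⇒ p H ⇒ p e c

p e c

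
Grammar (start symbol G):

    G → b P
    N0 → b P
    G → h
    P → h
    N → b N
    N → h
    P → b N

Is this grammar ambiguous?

(N0 is unreachable from G, so its rules don't affect L(G).) Each reachable nonterminal has at most one production per leading terminal, and all productions are right-linear; the derivation is determined token-by-token.

Unambiguous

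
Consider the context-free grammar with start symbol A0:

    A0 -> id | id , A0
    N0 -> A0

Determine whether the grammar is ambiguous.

Unambiguous

(N0 is unreachable from A0, so its rules don't affect L(A0).) The reachable grammar is A → atom sep A | atom. Each atom is followed by either the separator (recurse) or end-of-string (stop) — no choice point.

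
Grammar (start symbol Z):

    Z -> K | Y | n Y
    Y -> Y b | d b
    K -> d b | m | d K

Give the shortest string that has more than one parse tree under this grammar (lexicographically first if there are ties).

length 1: no string has ≥2 trees
length 2: d b has 2 parse trees

Two derivations of d b:
  Z ⇒ K ⇒ d b
  Z ⇒ Y ⇒ d b

d b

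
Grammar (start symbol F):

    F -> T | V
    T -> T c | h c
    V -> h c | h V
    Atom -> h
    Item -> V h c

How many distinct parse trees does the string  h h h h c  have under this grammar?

1

Parse trees for h h h h c:
  [F [V h [V h [V h [V h c]]]]]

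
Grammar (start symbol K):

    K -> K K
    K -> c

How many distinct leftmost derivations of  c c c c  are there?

Parse trees for c c c c:
  [K [K c] [K [K c] [K [K c] [K c]]]]
  [K [K c] [K [K [K c] [K c]] [K c]]]
  [K [K [K c] [K c]] [K [K c] [K c]]]
  [K [K [K c] [K [K c] [K c]]] [K c]]
  [K [K [K [K c] [K c]] [K c]] [K c]]

5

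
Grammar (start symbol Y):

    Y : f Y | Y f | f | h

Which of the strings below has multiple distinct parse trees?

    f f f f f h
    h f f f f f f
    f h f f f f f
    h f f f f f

f h f f f f f

f f f f f h: 1 tree
h f f f f f f: 1 tree
f h f f f f f: 6 trees
h f f f f f: 1 tree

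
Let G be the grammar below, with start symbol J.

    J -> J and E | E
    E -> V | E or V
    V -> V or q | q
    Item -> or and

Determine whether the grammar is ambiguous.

Ambiguous

Witness: q or q

Derivation 1: J ⇒ E ⇒ V ⇒ V or q ⇒ q or q
Derivation 2: J ⇒ E ⇒ E or V ⇒ V or V ⇒ q or V ⇒ q or q

Two distinct leftmost derivations for the same string.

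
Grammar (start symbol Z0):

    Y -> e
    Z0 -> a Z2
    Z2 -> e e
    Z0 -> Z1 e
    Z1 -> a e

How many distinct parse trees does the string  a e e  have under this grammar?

2

Parse trees for a e e:
  [Z0 a [Z2 e e]]
  [Z0 [Z1 a e] e]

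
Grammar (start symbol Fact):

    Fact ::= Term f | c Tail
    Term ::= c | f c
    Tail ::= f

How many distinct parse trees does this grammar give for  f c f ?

1

Parse trees for f c f:
  [Fact [Term f c] f]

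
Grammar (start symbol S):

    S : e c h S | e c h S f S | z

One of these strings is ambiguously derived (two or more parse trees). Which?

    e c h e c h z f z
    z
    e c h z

e c h e c h z f z: 2 trees
z: 1 tree
e c h z: 1 tree

e c h e c h z f z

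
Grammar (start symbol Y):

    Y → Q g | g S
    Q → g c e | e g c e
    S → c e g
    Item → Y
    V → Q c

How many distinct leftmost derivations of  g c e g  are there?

Parse trees for g c e g:
  [Y [Q g c e] g]
  [Y g [S c e g]]

2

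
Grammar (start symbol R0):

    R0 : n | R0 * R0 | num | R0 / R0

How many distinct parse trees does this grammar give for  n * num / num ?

Parse trees for n * num / num:
  [R0 [R0 n] * [R0 [R0 num] / [R0 num]]]
  [R0 [R0 [R0 n] * [R0 num]] / [R0 num]]

2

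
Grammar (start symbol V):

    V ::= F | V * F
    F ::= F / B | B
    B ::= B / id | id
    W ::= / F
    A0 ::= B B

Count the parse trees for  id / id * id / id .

4

Parse trees for id / id * id / id:
  [V [V [F [F [B id]] / [B id]]] * [F [F [B id]] / [B id]]]
  [V [V [F [F [B id]] / [B id]]] * [F [B [B id] / id]]]
  [V [V [F [B [B id] / id]]] * [F [F [B id]] / [B id]]]
  [V [V [F [B [B id] / id]]] * [F [B [B id] / id]]]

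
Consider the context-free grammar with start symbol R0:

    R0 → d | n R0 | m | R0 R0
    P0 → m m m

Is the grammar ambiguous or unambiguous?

Witness: d d d

Derivation 1: R0 ⇒ R0 R0 ⇒ d R0 ⇒ d R0 R0 ⇒ d d R0 ⇒ d d d
Derivation 2: R0 ⇒ R0 R0 ⇒ R0 R0 R0 ⇒ d R0 R0 ⇒ d d R0 ⇒ d d d

Two distinct leftmost derivations for the same string.

Ambiguous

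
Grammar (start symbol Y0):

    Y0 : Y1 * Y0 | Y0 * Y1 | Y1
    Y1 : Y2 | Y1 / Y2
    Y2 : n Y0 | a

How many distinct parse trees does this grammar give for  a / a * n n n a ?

2

Parse trees for a / a * n n n a:
  [Y0 [Y1 [Y1 [Y2 a]] / [Y2 a]] * [Y0 [Y1 [Y2 n [Y0 [Y1 [Y2 n [Y0 [Y1 [Y2 n [Y0 [Y1 [Y2 a]]]]]]]]]]]]]
  [Y0 [Y0 [Y1 [Y1 [Y2 a]] / [Y2 a]]] * [Y1 [Y2 n [Y0 [Y1 [Y2 n [Y0 [Y1 [Y2 n [Y0 [Y1 [Y2 a]]]]]]]]]]]]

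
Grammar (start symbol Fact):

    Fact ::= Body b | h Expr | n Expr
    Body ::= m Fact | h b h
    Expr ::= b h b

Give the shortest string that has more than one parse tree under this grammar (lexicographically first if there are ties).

length 4: h b h b has 2 parse trees

Two derivations of h b h b:
  Fact ⇒ Body b ⇒ h b h b
  Fact ⇒ h Expr ⇒ h b h b

h b h b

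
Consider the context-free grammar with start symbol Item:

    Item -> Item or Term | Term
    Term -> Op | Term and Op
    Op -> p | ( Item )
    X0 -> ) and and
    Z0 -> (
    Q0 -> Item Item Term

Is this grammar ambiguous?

(X0, Z0, Q0 are unreachable from Item, so their rules don't affect L(Item).) Item → Item or Term | Term  ;  Term → Term and Op | Op  — a left-associative chain with Op at the bottom. Each string factors uniquely by precedence.

Unambiguous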